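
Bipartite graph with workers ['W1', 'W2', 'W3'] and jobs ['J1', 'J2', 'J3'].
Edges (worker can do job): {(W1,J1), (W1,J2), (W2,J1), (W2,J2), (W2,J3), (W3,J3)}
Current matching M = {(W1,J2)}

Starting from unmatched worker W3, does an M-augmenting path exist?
Yes: W3 → J3

An M-augmenting path alternates non-matching / matching edges, starting and ending at unmatched vertices.
Path: W3 → J3
(J3 is unmatched in M, so the path is augmenting.)
Flipping edges along this path would increase |M| from 1 to 2.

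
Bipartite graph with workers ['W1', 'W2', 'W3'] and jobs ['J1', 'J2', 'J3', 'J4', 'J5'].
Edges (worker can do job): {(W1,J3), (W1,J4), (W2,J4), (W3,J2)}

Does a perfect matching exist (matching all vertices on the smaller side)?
Yes, perfect matching exists (size 3)

Perfect matching: {(W1,J3), (W2,J4), (W3,J2)}
All 3 vertices on the smaller side are matched.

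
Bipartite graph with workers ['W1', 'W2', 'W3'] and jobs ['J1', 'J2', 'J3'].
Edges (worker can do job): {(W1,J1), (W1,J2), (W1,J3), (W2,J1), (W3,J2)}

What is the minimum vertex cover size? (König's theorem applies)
Minimum vertex cover size = 3

By König's theorem: in bipartite graphs,
min vertex cover = max matching = 3

Maximum matching has size 3, so minimum vertex cover also has size 3.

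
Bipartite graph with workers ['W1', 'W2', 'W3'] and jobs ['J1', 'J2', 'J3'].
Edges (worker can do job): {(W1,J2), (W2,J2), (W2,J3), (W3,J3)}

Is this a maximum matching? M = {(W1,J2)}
No, size 1 is not maximum

Proposed matching has size 1.
Maximum matching size for this graph: 2.

This is NOT maximum - can be improved to size 2.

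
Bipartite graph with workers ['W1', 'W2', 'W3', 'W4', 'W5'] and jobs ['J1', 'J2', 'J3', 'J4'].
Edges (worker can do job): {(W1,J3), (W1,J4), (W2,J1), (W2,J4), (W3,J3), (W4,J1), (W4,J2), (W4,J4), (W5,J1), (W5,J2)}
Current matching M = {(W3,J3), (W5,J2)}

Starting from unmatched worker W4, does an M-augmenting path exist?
Yes: W4 → J1

An M-augmenting path alternates non-matching / matching edges, starting and ending at unmatched vertices.
Path: W4 → J1
(J1 is unmatched in M, so the path is augmenting.)
Flipping edges along this path would increase |M| from 2 to 3.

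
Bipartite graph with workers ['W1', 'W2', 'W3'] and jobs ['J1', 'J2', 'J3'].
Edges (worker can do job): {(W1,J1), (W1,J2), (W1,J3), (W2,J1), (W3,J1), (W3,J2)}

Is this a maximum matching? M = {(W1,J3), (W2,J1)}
No, size 2 is not maximum

Proposed matching has size 2.
Maximum matching size for this graph: 3.

This is NOT maximum - can be improved to size 3.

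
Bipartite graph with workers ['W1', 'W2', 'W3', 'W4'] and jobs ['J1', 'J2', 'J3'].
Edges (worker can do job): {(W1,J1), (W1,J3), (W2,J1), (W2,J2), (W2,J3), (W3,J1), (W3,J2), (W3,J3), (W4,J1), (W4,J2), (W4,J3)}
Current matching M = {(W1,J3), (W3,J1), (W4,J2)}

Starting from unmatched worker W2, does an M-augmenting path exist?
No augmenting path from W2

Alternating search from W2 reaches jobs: {J1, J2, J3}.
Every reachable job is already matched in M, and following those matched edges back to workers exposes no further unvisited jobs.
No M-augmenting path from W2 exists.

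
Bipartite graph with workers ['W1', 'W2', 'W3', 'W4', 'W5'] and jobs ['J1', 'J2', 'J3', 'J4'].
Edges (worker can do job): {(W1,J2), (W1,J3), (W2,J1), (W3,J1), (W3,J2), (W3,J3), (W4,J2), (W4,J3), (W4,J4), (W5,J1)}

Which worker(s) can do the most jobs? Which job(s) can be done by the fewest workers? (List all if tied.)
Most versatile: W3, W4 (3 jobs); Least covered: J4 (1 workers)

Worker degrees (jobs they can do): W1:2, W2:1, W3:3, W4:3, W5:1
Job degrees (workers who can do it): J1:3, J2:3, J3:3, J4:1

Maximum worker degree is 3, achieved by: W3, W4
Minimum job degree is 1, achieved by: J4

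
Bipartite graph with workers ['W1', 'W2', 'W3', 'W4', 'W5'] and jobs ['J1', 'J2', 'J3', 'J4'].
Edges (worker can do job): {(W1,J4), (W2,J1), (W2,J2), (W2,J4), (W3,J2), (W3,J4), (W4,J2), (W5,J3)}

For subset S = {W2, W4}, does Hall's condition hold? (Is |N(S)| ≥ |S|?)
Yes: |N(S)| = 3, |S| = 2

Subset S = {W2, W4}
Neighbors N(S) = {J1, J2, J4}

|N(S)| = 3, |S| = 2
Hall's condition: |N(S)| ≥ |S| is satisfied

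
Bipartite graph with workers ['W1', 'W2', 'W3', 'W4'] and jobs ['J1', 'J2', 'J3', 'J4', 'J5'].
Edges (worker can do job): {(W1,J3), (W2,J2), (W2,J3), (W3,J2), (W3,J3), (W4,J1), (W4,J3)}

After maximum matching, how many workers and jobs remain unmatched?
Unmatched: 1 workers, 2 jobs

Maximum matching size: 3
Workers: 4 total, 3 matched, 1 unmatched
Jobs: 5 total, 3 matched, 2 unmatched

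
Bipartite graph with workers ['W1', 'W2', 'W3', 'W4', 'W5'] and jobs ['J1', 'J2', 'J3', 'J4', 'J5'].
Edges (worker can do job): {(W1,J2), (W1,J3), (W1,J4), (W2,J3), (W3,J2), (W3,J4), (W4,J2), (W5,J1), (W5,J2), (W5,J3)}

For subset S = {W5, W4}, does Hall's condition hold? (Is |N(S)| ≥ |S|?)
Yes: |N(S)| = 3, |S| = 2

Subset S = {W5, W4}
Neighbors N(S) = {J1, J2, J3}

|N(S)| = 3, |S| = 2
Hall's condition: |N(S)| ≥ |S| is satisfied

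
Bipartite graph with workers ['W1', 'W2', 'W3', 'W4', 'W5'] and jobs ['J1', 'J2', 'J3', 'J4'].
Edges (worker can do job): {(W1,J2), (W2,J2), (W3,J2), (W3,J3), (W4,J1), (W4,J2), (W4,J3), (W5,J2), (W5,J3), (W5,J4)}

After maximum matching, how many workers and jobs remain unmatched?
Unmatched: 1 workers, 0 jobs

Maximum matching size: 4
Workers: 5 total, 4 matched, 1 unmatched
Jobs: 4 total, 4 matched, 0 unmatched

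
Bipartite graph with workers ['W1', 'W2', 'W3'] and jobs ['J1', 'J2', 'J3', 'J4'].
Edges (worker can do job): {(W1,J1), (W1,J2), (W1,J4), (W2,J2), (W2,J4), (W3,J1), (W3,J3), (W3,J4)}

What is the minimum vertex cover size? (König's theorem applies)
Minimum vertex cover size = 3

By König's theorem: in bipartite graphs,
min vertex cover = max matching = 3

Maximum matching has size 3, so minimum vertex cover also has size 3.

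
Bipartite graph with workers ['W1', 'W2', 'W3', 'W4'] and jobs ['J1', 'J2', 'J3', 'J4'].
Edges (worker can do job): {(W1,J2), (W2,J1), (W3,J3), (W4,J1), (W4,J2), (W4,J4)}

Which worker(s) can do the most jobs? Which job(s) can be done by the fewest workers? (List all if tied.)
Most versatile: W4 (3 jobs); Least covered: J3, J4 (1 workers)

Worker degrees (jobs they can do): W1:1, W2:1, W3:1, W4:3
Job degrees (workers who can do it): J1:2, J2:2, J3:1, J4:1

Maximum worker degree is 3, achieved by: W4
Minimum job degree is 1, achieved by: J3, J4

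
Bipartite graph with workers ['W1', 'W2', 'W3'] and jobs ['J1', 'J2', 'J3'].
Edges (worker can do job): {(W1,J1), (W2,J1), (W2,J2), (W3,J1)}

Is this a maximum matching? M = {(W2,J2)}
No, size 1 is not maximum

Proposed matching has size 1.
Maximum matching size for this graph: 2.

This is NOT maximum - can be improved to size 2.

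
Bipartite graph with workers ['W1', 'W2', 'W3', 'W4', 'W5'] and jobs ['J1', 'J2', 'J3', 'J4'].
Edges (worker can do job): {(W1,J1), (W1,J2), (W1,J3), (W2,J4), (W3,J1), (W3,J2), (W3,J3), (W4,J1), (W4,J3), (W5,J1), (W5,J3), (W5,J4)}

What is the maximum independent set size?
Maximum independent set = 5

By König's theorem:
- Min vertex cover = Max matching = 4
- Max independent set = Total vertices - Min vertex cover
- Max independent set = 9 - 4 = 5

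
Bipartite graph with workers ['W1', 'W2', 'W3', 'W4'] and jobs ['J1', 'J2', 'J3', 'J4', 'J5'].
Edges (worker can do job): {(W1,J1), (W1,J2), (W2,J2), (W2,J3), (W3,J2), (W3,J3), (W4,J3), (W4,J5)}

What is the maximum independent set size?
Maximum independent set = 5

By König's theorem:
- Min vertex cover = Max matching = 4
- Max independent set = Total vertices - Min vertex cover
- Max independent set = 9 - 4 = 5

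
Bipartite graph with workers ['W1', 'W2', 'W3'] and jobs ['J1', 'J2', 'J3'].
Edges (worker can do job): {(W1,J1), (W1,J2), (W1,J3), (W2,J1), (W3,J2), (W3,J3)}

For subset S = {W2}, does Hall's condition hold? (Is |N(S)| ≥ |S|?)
Yes: |N(S)| = 1, |S| = 1

Subset S = {W2}
Neighbors N(S) = {J1}

|N(S)| = 1, |S| = 1
Hall's condition: |N(S)| ≥ |S| is satisfied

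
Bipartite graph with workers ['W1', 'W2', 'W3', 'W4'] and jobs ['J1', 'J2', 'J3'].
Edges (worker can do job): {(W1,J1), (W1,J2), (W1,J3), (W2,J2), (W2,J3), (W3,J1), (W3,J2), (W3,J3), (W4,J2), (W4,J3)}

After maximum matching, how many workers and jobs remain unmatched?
Unmatched: 1 workers, 0 jobs

Maximum matching size: 3
Workers: 4 total, 3 matched, 1 unmatched
Jobs: 3 total, 3 matched, 0 unmatched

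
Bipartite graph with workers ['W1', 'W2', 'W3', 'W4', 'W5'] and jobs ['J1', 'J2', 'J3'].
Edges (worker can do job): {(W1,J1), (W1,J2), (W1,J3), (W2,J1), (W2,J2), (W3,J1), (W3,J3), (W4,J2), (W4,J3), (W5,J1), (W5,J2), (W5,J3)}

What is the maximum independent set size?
Maximum independent set = 5

By König's theorem:
- Min vertex cover = Max matching = 3
- Max independent set = Total vertices - Min vertex cover
- Max independent set = 8 - 3 = 5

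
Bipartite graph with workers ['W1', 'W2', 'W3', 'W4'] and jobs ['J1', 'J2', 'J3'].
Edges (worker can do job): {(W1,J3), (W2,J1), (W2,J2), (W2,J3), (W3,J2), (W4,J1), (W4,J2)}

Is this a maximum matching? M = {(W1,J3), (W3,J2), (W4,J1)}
Yes, size 3 is maximum

Proposed matching has size 3.
Maximum matching size for this graph: 3.

This is a maximum matching.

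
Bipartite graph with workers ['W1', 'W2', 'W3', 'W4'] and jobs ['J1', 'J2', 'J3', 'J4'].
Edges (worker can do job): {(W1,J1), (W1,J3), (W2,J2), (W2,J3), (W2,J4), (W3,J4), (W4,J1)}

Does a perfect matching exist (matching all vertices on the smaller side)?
Yes, perfect matching exists (size 4)

Perfect matching: {(W1,J3), (W2,J2), (W3,J4), (W4,J1)}
All 4 vertices on the smaller side are matched.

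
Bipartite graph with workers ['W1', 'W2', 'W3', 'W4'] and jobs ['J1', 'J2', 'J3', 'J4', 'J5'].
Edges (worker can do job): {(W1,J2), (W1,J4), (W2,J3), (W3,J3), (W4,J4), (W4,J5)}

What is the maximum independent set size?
Maximum independent set = 6

By König's theorem:
- Min vertex cover = Max matching = 3
- Max independent set = Total vertices - Min vertex cover
- Max independent set = 9 - 3 = 6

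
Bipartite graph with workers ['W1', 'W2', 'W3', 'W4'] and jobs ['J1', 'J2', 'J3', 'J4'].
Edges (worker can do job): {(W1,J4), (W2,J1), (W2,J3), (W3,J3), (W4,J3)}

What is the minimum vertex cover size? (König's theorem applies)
Minimum vertex cover size = 3

By König's theorem: in bipartite graphs,
min vertex cover = max matching = 3

Maximum matching has size 3, so minimum vertex cover also has size 3.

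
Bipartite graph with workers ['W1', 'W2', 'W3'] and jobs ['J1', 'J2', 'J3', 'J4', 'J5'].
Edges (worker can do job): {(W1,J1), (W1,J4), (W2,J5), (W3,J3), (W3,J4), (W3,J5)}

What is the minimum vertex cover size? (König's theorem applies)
Minimum vertex cover size = 3

By König's theorem: in bipartite graphs,
min vertex cover = max matching = 3

Maximum matching has size 3, so minimum vertex cover also has size 3.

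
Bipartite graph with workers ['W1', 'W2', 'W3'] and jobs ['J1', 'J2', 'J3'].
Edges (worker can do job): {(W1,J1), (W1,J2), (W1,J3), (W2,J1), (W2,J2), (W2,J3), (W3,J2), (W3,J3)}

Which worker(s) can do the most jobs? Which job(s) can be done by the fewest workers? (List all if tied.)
Most versatile: W1, W2 (3 jobs); Least covered: J1 (2 workers)

Worker degrees (jobs they can do): W1:3, W2:3, W3:2
Job degrees (workers who can do it): J1:2, J2:3, J3:3

Maximum worker degree is 3, achieved by: W1, W2
Minimum job degree is 2, achieved by: J1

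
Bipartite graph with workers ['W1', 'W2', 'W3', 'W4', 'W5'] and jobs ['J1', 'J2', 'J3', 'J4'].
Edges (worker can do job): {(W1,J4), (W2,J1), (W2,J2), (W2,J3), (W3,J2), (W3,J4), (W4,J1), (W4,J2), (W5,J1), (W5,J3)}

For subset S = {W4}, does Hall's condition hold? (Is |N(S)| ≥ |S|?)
Yes: |N(S)| = 2, |S| = 1

Subset S = {W4}
Neighbors N(S) = {J1, J2}

|N(S)| = 2, |S| = 1
Hall's condition: |N(S)| ≥ |S| is satisfied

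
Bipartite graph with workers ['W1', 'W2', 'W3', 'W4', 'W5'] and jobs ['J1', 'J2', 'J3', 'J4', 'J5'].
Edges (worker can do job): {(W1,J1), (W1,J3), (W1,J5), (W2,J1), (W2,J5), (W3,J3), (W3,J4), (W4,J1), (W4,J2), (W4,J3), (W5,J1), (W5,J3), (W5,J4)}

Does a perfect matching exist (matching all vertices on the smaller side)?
Yes, perfect matching exists (size 5)

Perfect matching: {(W1,J3), (W2,J5), (W3,J4), (W4,J2), (W5,J1)}
All 5 vertices on the smaller side are matched.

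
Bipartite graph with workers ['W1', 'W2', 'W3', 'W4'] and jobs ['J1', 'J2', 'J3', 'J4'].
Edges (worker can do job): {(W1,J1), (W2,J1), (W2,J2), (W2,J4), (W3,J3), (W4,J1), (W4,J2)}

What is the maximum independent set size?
Maximum independent set = 4

By König's theorem:
- Min vertex cover = Max matching = 4
- Max independent set = Total vertices - Min vertex cover
- Max independent set = 8 - 4 = 4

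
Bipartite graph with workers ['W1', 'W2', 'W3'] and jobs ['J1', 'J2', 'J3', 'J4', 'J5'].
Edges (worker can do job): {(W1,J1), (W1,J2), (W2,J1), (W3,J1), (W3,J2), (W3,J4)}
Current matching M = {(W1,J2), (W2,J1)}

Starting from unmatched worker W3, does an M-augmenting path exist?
Yes: W3 → J4

An M-augmenting path alternates non-matching / matching edges, starting and ending at unmatched vertices.
Path: W3 → J4
(J4 is unmatched in M, so the path is augmenting.)
Flipping edges along this path would increase |M| from 2 to 3.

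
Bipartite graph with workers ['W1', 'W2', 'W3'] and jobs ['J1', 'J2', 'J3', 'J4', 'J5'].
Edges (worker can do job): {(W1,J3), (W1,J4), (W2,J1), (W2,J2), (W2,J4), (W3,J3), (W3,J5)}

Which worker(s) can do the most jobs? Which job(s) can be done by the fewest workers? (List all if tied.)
Most versatile: W2 (3 jobs); Least covered: J1, J2, J5 (1 workers)

Worker degrees (jobs they can do): W1:2, W2:3, W3:2
Job degrees (workers who can do it): J1:1, J2:1, J3:2, J4:2, J5:1

Maximum worker degree is 3, achieved by: W2
Minimum job degree is 1, achieved by: J1, J2, J5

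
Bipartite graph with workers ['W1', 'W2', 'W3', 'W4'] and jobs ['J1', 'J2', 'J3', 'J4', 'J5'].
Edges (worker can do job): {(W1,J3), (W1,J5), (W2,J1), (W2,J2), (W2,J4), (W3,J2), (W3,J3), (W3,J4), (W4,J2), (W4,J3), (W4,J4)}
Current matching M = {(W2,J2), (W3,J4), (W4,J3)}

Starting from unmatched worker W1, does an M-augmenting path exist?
Yes: W1 → J3 → W4 → J2 → W2 → J1

An M-augmenting path alternates non-matching / matching edges, starting and ending at unmatched vertices.
Path: W1 → J3 → W4 → J2 → W2 → J1
(J1 is unmatched in M, so the path is augmenting.)
Flipping edges along this path would increase |M| from 3 to 4.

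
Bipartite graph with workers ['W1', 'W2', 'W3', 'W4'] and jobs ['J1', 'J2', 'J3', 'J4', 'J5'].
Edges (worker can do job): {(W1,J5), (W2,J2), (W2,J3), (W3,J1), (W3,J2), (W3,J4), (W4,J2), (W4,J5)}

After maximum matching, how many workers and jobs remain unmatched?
Unmatched: 0 workers, 1 jobs

Maximum matching size: 4
Workers: 4 total, 4 matched, 0 unmatched
Jobs: 5 total, 4 matched, 1 unmatched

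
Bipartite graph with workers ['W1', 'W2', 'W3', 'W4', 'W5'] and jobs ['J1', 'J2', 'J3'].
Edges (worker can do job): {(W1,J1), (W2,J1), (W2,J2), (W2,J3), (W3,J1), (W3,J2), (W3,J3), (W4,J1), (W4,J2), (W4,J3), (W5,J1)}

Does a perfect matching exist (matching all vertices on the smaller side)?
Yes, perfect matching exists (size 3)

Perfect matching: {(W3,J2), (W4,J3), (W5,J1)}
All 3 vertices on the smaller side are matched.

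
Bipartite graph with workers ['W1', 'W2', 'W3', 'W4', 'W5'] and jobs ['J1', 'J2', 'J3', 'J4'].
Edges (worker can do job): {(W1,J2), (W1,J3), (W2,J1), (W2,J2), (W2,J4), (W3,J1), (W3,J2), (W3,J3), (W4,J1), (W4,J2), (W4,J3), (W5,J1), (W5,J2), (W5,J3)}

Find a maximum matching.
Matching: {(W2,J4), (W3,J3), (W4,J2), (W5,J1)}

Maximum matching (size 4):
  W2 → J4
  W3 → J3
  W4 → J2
  W5 → J1

Each worker is assigned to at most one job, and each job to at most one worker.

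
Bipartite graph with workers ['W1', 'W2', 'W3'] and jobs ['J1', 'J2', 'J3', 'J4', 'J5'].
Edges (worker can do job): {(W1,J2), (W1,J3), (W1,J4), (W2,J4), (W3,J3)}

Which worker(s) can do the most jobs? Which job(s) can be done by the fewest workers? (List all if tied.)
Most versatile: W1 (3 jobs); Least covered: J1, J5 (0 workers)

Worker degrees (jobs they can do): W1:3, W2:1, W3:1
Job degrees (workers who can do it): J1:0, J2:1, J3:2, J4:2, J5:0

Maximum worker degree is 3, achieved by: W1
Minimum job degree is 0, achieved by: J1, J5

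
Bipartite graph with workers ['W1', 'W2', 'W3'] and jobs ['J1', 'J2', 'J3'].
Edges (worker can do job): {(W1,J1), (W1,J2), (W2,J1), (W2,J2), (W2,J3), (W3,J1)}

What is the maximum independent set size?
Maximum independent set = 3

By König's theorem:
- Min vertex cover = Max matching = 3
- Max independent set = Total vertices - Min vertex cover
- Max independent set = 6 - 3 = 3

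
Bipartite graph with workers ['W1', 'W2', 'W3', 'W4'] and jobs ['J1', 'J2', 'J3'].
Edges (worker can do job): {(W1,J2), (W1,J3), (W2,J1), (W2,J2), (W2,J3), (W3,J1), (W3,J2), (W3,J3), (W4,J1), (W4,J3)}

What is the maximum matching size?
Maximum matching size = 3

Maximum matching: {(W1,J3), (W3,J2), (W4,J1)}
Size: 3

This assigns 3 workers to 3 distinct jobs.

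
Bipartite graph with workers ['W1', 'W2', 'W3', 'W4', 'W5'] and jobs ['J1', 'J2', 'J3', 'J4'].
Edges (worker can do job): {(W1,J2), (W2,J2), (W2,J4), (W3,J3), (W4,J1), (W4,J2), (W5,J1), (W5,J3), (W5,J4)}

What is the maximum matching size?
Maximum matching size = 4

Maximum matching: {(W2,J4), (W3,J3), (W4,J2), (W5,J1)}
Size: 4

This assigns 4 workers to 4 distinct jobs.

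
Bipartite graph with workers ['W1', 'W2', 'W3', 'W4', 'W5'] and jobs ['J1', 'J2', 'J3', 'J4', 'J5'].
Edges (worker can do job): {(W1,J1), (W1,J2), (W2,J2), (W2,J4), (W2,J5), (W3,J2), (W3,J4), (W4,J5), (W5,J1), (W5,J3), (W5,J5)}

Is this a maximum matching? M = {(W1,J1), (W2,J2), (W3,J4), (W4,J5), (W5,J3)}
Yes, size 5 is maximum

Proposed matching has size 5.
Maximum matching size for this graph: 5.

This is a maximum matching.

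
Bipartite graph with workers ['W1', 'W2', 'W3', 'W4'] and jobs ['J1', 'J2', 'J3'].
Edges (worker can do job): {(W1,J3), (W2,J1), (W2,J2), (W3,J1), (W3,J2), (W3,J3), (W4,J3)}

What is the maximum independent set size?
Maximum independent set = 4

By König's theorem:
- Min vertex cover = Max matching = 3
- Max independent set = Total vertices - Min vertex cover
- Max independent set = 7 - 3 = 4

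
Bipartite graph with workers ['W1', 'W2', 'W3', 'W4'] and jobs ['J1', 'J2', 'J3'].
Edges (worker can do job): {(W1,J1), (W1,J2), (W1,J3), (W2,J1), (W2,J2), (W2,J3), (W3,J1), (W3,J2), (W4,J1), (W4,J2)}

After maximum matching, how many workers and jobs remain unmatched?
Unmatched: 1 workers, 0 jobs

Maximum matching size: 3
Workers: 4 total, 3 matched, 1 unmatched
Jobs: 3 total, 3 matched, 0 unmatched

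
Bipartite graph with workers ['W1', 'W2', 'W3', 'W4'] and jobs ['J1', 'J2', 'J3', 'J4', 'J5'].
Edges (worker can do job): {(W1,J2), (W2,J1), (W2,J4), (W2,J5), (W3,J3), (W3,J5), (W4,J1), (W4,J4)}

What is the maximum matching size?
Maximum matching size = 4

Maximum matching: {(W1,J2), (W2,J5), (W3,J3), (W4,J1)}
Size: 4

This assigns 4 workers to 4 distinct jobs.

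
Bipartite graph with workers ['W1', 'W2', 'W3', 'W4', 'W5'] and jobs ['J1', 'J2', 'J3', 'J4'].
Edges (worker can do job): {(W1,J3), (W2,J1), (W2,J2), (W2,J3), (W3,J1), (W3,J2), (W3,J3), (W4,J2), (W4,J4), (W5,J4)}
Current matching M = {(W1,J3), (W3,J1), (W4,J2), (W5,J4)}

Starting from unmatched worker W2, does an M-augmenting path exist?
No augmenting path from W2

Alternating search from W2 reaches jobs: {J1, J2, J3, J4}.
Every reachable job is already matched in M, and following those matched edges back to workers exposes no further unvisited jobs.
No M-augmenting path from W2 exists.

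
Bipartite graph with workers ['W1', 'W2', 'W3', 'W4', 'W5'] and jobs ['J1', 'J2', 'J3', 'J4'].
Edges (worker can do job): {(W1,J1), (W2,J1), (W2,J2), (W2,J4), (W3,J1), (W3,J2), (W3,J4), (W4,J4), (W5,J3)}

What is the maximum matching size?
Maximum matching size = 4

Maximum matching: {(W1,J1), (W3,J2), (W4,J4), (W5,J3)}
Size: 4

This assigns 4 workers to 4 distinct jobs.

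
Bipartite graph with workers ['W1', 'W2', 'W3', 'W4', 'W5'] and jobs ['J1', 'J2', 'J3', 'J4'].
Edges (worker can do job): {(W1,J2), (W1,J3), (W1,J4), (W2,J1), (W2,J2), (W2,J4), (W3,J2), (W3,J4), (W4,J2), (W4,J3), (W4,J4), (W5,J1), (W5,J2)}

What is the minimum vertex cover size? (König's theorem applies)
Minimum vertex cover size = 4

By König's theorem: in bipartite graphs,
min vertex cover = max matching = 4

Maximum matching has size 4, so minimum vertex cover also has size 4.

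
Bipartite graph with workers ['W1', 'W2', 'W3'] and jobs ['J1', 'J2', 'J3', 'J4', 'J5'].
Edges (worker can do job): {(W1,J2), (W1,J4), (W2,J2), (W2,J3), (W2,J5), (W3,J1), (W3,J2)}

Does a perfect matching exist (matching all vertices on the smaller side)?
Yes, perfect matching exists (size 3)

Perfect matching: {(W1,J2), (W2,J5), (W3,J1)}
All 3 vertices on the smaller side are matched.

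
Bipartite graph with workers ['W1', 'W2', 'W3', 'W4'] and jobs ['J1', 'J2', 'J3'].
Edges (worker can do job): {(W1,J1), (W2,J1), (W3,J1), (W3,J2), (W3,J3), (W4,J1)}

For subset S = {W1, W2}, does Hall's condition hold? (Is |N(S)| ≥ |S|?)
No: |N(S)| = 1, |S| = 2

Subset S = {W1, W2}
Neighbors N(S) = {J1}

|N(S)| = 1, |S| = 2
Hall's condition: |N(S)| ≥ |S| is NOT satisfied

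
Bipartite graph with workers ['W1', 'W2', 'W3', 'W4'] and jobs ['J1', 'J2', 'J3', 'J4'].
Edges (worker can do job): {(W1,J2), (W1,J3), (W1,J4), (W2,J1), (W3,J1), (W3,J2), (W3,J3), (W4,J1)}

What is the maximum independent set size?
Maximum independent set = 5

By König's theorem:
- Min vertex cover = Max matching = 3
- Max independent set = Total vertices - Min vertex cover
- Max independent set = 8 - 3 = 5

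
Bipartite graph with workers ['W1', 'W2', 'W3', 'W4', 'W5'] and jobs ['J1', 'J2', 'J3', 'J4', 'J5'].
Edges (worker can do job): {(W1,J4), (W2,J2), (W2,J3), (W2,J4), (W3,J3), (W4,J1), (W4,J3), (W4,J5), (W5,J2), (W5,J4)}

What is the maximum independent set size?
Maximum independent set = 6

By König's theorem:
- Min vertex cover = Max matching = 4
- Max independent set = Total vertices - Min vertex cover
- Max independent set = 10 - 4 = 6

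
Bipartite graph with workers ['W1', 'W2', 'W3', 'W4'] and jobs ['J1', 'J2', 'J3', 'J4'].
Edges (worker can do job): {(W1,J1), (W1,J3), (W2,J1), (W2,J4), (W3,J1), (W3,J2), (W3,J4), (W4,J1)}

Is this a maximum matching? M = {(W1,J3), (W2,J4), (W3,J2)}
No, size 3 is not maximum

Proposed matching has size 3.
Maximum matching size for this graph: 4.

This is NOT maximum - can be improved to size 4.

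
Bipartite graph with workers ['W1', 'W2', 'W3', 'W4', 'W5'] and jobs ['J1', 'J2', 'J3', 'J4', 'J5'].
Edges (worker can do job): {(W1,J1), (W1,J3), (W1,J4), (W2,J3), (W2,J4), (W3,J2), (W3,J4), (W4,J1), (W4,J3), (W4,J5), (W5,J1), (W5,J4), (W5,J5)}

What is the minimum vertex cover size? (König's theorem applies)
Minimum vertex cover size = 5

By König's theorem: in bipartite graphs,
min vertex cover = max matching = 5

Maximum matching has size 5, so minimum vertex cover also has size 5.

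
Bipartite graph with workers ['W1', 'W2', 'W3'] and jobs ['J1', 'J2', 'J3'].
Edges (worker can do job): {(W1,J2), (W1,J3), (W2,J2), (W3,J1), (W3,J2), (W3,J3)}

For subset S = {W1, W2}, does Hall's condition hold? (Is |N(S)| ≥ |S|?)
Yes: |N(S)| = 2, |S| = 2

Subset S = {W1, W2}
Neighbors N(S) = {J2, J3}

|N(S)| = 2, |S| = 2
Hall's condition: |N(S)| ≥ |S| is satisfied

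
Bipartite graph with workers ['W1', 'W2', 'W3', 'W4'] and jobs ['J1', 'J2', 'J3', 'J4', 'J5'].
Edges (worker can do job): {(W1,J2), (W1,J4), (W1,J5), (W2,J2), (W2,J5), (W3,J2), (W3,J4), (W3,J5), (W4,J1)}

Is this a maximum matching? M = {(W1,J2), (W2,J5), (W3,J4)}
No, size 3 is not maximum

Proposed matching has size 3.
Maximum matching size for this graph: 4.

This is NOT maximum - can be improved to size 4.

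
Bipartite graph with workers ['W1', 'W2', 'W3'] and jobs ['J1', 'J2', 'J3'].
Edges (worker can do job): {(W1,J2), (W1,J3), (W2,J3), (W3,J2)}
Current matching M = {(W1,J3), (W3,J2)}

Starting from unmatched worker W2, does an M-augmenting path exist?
No augmenting path from W2

Alternating search from W2 reaches jobs: {J2, J3}.
Every reachable job is already matched in M, and following those matched edges back to workers exposes no further unvisited jobs.
No M-augmenting path from W2 exists.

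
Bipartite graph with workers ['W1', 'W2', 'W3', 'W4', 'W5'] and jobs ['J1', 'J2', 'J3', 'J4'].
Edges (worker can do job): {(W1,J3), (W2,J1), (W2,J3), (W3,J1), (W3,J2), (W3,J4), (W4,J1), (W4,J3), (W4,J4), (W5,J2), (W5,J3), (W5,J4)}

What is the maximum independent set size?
Maximum independent set = 5

By König's theorem:
- Min vertex cover = Max matching = 4
- Max independent set = Total vertices - Min vertex cover
- Max independent set = 9 - 4 = 5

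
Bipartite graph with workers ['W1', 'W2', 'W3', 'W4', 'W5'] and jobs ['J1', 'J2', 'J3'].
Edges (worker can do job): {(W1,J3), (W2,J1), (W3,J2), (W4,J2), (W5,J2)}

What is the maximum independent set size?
Maximum independent set = 5

By König's theorem:
- Min vertex cover = Max matching = 3
- Max independent set = Total vertices - Min vertex cover
- Max independent set = 8 - 3 = 5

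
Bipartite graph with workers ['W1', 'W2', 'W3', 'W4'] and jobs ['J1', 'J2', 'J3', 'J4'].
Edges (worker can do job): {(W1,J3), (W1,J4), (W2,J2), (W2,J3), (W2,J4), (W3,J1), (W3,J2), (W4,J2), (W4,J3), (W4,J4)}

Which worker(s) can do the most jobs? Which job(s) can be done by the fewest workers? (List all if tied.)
Most versatile: W2, W4 (3 jobs); Least covered: J1 (1 workers)

Worker degrees (jobs they can do): W1:2, W2:3, W3:2, W4:3
Job degrees (workers who can do it): J1:1, J2:3, J3:3, J4:3

Maximum worker degree is 3, achieved by: W2, W4
Minimum job degree is 1, achieved by: J1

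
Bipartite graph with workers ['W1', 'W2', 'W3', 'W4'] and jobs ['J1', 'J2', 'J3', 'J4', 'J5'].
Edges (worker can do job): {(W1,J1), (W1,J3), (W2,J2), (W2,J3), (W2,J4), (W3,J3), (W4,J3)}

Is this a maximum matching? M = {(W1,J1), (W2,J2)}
No, size 2 is not maximum

Proposed matching has size 2.
Maximum matching size for this graph: 3.

This is NOT maximum - can be improved to size 3.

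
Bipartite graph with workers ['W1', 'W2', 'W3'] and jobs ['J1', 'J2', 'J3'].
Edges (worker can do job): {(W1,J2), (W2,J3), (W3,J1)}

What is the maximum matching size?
Maximum matching size = 3

Maximum matching: {(W1,J2), (W2,J3), (W3,J1)}
Size: 3

This assigns 3 workers to 3 distinct jobs.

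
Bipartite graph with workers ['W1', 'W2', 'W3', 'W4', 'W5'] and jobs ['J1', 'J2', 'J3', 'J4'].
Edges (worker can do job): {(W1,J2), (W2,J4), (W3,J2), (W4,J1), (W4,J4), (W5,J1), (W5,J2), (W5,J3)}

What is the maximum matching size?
Maximum matching size = 4

Maximum matching: {(W2,J4), (W3,J2), (W4,J1), (W5,J3)}
Size: 4

This assigns 4 workers to 4 distinct jobs.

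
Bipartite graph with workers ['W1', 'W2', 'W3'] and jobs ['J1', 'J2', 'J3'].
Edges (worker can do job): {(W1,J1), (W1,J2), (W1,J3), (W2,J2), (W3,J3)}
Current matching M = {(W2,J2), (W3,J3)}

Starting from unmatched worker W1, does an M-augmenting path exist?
Yes: W1 → J1

An M-augmenting path alternates non-matching / matching edges, starting and ending at unmatched vertices.
Path: W1 → J1
(J1 is unmatched in M, so the path is augmenting.)
Flipping edges along this path would increase |M| from 2 to 3.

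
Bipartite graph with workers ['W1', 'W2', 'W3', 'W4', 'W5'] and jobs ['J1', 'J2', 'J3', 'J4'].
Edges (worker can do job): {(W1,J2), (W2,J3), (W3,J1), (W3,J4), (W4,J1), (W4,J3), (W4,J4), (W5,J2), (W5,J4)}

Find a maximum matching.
Matching: {(W1,J2), (W3,J1), (W4,J3), (W5,J4)}

Maximum matching (size 4):
  W1 → J2
  W3 → J1
  W4 → J3
  W5 → J4

Each worker is assigned to at most one job, and each job to at most one worker.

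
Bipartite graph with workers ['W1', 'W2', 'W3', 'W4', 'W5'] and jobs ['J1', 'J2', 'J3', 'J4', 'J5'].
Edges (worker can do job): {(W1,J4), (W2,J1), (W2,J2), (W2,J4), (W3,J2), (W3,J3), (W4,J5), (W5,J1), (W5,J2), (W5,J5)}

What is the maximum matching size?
Maximum matching size = 5

Maximum matching: {(W1,J4), (W2,J2), (W3,J3), (W4,J5), (W5,J1)}
Size: 5

This assigns 5 workers to 5 distinct jobs.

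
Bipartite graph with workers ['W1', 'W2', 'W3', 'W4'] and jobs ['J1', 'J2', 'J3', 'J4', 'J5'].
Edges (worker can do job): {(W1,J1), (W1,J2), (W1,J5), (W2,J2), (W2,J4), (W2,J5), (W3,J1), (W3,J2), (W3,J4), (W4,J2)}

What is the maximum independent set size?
Maximum independent set = 5

By König's theorem:
- Min vertex cover = Max matching = 4
- Max independent set = Total vertices - Min vertex cover
- Max independent set = 9 - 4 = 5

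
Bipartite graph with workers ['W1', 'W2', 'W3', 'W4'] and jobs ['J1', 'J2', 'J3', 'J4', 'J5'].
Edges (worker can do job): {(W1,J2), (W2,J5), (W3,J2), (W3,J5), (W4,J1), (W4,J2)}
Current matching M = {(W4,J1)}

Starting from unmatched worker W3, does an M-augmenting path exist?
Yes: W3 → J5

An M-augmenting path alternates non-matching / matching edges, starting and ending at unmatched vertices.
Path: W3 → J5
(J5 is unmatched in M, so the path is augmenting.)
Flipping edges along this path would increase |M| from 1 to 2.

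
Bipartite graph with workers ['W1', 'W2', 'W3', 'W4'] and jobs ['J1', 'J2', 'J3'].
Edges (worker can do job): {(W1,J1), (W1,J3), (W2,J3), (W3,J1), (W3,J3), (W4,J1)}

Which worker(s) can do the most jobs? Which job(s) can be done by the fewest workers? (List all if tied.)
Most versatile: W1, W3 (2 jobs); Least covered: J2 (0 workers)

Worker degrees (jobs they can do): W1:2, W2:1, W3:2, W4:1
Job degrees (workers who can do it): J1:3, J2:0, J3:3

Maximum worker degree is 2, achieved by: W1, W3
Minimum job degree is 0, achieved by: J2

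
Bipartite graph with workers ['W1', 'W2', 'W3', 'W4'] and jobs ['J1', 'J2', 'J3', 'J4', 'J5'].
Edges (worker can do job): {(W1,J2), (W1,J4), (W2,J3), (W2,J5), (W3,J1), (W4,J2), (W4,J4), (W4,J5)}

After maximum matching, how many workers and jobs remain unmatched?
Unmatched: 0 workers, 1 jobs

Maximum matching size: 4
Workers: 4 total, 4 matched, 0 unmatched
Jobs: 5 total, 4 matched, 1 unmatched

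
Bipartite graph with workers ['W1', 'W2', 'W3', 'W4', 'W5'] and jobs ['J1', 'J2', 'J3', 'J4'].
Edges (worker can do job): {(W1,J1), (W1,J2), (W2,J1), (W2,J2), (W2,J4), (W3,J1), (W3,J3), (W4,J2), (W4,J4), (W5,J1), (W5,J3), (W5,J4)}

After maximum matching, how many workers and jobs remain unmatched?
Unmatched: 1 workers, 0 jobs

Maximum matching size: 4
Workers: 5 total, 4 matched, 1 unmatched
Jobs: 4 total, 4 matched, 0 unmatched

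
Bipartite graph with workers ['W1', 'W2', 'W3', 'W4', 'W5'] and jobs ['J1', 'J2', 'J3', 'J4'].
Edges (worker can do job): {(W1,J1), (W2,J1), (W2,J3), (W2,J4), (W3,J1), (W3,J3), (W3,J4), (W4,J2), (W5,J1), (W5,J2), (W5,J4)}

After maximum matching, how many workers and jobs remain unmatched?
Unmatched: 1 workers, 0 jobs

Maximum matching size: 4
Workers: 5 total, 4 matched, 1 unmatched
Jobs: 4 total, 4 matched, 0 unmatched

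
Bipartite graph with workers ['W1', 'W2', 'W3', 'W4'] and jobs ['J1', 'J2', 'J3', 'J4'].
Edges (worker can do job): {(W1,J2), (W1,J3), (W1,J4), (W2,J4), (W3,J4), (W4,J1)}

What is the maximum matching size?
Maximum matching size = 3

Maximum matching: {(W1,J3), (W3,J4), (W4,J1)}
Size: 3

This assigns 3 workers to 3 distinct jobs.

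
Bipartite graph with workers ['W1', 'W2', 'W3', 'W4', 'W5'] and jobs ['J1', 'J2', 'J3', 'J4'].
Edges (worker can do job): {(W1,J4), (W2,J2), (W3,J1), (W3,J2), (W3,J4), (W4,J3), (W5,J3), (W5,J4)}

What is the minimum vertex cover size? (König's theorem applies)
Minimum vertex cover size = 4

By König's theorem: in bipartite graphs,
min vertex cover = max matching = 4

Maximum matching has size 4, so minimum vertex cover also has size 4.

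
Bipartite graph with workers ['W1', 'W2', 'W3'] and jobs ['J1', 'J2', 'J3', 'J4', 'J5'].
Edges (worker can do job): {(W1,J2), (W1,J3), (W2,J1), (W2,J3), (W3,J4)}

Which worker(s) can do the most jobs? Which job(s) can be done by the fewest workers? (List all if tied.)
Most versatile: W1, W2 (2 jobs); Least covered: J5 (0 workers)

Worker degrees (jobs they can do): W1:2, W2:2, W3:1
Job degrees (workers who can do it): J1:1, J2:1, J3:2, J4:1, J5:0

Maximum worker degree is 2, achieved by: W1, W2
Minimum job degree is 0, achieved by: J5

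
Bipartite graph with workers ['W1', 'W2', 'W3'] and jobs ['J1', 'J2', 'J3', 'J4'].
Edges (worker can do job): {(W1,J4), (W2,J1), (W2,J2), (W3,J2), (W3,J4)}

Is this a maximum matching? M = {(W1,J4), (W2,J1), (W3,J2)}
Yes, size 3 is maximum

Proposed matching has size 3.
Maximum matching size for this graph: 3.

This is a maximum matching.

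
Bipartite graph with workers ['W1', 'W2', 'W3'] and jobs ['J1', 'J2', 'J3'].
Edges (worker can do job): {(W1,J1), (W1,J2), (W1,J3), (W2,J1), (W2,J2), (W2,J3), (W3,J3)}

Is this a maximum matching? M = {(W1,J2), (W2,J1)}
No, size 2 is not maximum

Proposed matching has size 2.
Maximum matching size for this graph: 3.

This is NOT maximum - can be improved to size 3.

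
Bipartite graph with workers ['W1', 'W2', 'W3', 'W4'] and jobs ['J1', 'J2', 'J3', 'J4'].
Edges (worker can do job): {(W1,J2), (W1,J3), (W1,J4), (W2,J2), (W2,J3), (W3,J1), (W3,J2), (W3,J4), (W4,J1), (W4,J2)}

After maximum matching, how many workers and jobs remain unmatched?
Unmatched: 0 workers, 0 jobs

Maximum matching size: 4
Workers: 4 total, 4 matched, 0 unmatched
Jobs: 4 total, 4 matched, 0 unmatched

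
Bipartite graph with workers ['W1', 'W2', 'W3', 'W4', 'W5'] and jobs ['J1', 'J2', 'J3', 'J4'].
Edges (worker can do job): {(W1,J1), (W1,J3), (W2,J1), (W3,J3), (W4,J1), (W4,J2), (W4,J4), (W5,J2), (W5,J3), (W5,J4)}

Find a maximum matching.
Matching: {(W1,J1), (W3,J3), (W4,J4), (W5,J2)}

Maximum matching (size 4):
  W1 → J1
  W3 → J3
  W4 → J4
  W5 → J2

Each worker is assigned to at most one job, and each job to at most one worker.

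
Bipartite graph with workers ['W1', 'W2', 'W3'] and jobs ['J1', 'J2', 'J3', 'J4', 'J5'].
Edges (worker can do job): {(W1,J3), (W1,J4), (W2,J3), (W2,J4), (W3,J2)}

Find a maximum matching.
Matching: {(W1,J3), (W2,J4), (W3,J2)}

Maximum matching (size 3):
  W1 → J3
  W2 → J4
  W3 → J2

Each worker is assigned to at most one job, and each job to at most one worker.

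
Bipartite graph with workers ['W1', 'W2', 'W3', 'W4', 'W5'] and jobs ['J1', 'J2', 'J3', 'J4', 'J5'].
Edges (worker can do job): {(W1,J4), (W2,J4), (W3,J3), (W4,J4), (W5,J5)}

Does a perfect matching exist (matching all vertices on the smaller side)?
No, maximum matching has size 3 < 5

Maximum matching has size 3, need 5 for perfect matching.
Unmatched workers: ['W1', 'W2']
Unmatched jobs: ['J2', 'J1']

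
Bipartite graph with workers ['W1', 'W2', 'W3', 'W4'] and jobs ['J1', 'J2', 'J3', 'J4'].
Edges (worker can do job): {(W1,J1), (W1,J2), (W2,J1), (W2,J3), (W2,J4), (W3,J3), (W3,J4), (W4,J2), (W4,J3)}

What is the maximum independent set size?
Maximum independent set = 4

By König's theorem:
- Min vertex cover = Max matching = 4
- Max independent set = Total vertices - Min vertex cover
- Max independent set = 8 - 4 = 4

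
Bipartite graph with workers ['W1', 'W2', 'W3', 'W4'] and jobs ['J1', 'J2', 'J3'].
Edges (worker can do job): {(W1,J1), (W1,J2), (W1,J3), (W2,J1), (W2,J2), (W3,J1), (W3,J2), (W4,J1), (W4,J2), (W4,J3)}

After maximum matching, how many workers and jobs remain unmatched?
Unmatched: 1 workers, 0 jobs

Maximum matching size: 3
Workers: 4 total, 3 matched, 1 unmatched
Jobs: 3 total, 3 matched, 0 unmatched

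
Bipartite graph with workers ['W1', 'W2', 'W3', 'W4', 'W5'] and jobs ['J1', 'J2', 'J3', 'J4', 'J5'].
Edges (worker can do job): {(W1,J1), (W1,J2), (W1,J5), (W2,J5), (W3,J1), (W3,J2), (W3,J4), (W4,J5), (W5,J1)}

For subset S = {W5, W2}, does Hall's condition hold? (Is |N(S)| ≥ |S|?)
Yes: |N(S)| = 2, |S| = 2

Subset S = {W5, W2}
Neighbors N(S) = {J1, J5}

|N(S)| = 2, |S| = 2
Hall's condition: |N(S)| ≥ |S| is satisfied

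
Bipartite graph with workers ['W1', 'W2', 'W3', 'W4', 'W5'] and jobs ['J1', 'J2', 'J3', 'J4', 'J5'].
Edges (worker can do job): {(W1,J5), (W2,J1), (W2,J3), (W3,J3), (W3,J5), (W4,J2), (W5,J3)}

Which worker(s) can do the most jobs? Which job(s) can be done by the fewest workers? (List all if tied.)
Most versatile: W2, W3 (2 jobs); Least covered: J4 (0 workers)

Worker degrees (jobs they can do): W1:1, W2:2, W3:2, W4:1, W5:1
Job degrees (workers who can do it): J1:1, J2:1, J3:3, J4:0, J5:2

Maximum worker degree is 2, achieved by: W2, W3
Minimum job degree is 0, achieved by: J4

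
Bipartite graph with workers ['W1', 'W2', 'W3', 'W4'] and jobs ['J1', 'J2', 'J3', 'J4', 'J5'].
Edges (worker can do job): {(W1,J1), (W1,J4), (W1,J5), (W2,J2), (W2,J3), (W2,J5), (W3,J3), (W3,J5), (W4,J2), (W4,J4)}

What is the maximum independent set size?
Maximum independent set = 5

By König's theorem:
- Min vertex cover = Max matching = 4
- Max independent set = Total vertices - Min vertex cover
- Max independent set = 9 - 4 = 5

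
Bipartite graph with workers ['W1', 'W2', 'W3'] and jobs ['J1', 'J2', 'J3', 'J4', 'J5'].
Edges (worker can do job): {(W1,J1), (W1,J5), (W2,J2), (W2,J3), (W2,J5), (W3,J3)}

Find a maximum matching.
Matching: {(W1,J1), (W2,J5), (W3,J3)}

Maximum matching (size 3):
  W1 → J1
  W2 → J5
  W3 → J3

Each worker is assigned to at most one job, and each job to at most one worker.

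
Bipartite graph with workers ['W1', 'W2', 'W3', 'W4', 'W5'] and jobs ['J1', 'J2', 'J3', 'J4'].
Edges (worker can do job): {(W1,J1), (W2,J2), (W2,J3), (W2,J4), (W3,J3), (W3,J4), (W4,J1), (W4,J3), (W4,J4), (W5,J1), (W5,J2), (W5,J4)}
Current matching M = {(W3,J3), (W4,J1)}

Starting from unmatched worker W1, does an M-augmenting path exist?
Yes: W1 → J1 → W4 → J3 → W3 → J4

An M-augmenting path alternates non-matching / matching edges, starting and ending at unmatched vertices.
Path: W1 → J1 → W4 → J3 → W3 → J4
(J4 is unmatched in M, so the path is augmenting.)
Flipping edges along this path would increase |M| from 2 to 3.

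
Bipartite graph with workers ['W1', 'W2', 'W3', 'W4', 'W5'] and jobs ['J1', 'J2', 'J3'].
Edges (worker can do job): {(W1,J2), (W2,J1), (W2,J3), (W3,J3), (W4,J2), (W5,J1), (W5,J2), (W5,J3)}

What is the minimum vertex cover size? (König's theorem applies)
Minimum vertex cover size = 3

By König's theorem: in bipartite graphs,
min vertex cover = max matching = 3

Maximum matching has size 3, so minimum vertex cover also has size 3.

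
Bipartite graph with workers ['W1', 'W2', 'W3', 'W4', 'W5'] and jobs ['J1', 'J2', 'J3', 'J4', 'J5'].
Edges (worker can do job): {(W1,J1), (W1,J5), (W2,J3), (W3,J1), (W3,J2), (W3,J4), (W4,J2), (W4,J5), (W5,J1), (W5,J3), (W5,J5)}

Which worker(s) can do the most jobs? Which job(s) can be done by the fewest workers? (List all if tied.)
Most versatile: W3, W5 (3 jobs); Least covered: J4 (1 workers)

Worker degrees (jobs they can do): W1:2, W2:1, W3:3, W4:2, W5:3
Job degrees (workers who can do it): J1:3, J2:2, J3:2, J4:1, J5:3

Maximum worker degree is 3, achieved by: W3, W5
Minimum job degree is 1, achieved by: J4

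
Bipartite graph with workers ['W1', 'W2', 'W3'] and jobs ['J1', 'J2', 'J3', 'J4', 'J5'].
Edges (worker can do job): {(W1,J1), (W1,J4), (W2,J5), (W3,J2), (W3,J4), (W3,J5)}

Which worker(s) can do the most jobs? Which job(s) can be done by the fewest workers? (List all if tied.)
Most versatile: W3 (3 jobs); Least covered: J3 (0 workers)

Worker degrees (jobs they can do): W1:2, W2:1, W3:3
Job degrees (workers who can do it): J1:1, J2:1, J3:0, J4:2, J5:2

Maximum worker degree is 3, achieved by: W3
Minimum job degree is 0, achieved by: J3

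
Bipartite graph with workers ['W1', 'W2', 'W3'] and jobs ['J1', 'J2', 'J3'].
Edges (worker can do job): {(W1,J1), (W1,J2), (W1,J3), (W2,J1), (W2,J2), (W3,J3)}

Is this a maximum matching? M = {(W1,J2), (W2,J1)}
No, size 2 is not maximum

Proposed matching has size 2.
Maximum matching size for this graph: 3.

This is NOT maximum - can be improved to size 3.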